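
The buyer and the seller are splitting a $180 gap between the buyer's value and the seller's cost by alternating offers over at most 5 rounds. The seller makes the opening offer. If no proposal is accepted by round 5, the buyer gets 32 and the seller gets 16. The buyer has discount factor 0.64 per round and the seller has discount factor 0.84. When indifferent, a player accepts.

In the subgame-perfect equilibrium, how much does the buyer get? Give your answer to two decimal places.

37.59

Round 5 (the seller proposes): the buyer gets 32 if talks fail, so the seller offers 32 and keeps 148.
Round 4 (the buyer proposes): the seller can get 148 next round, worth 0.84 × 148 = 124.32 now; the buyer offers that and keeps 55.68.
Round 3 (the seller proposes): the buyer can get 55.68 next round, worth 0.64 × 55.68 = 35.6352 now; the seller offers that and keeps 144.3648.
Round 2 (the buyer proposes): the seller can get 144.3648 next round, worth 0.84 × 144.3648 = 121.266432 now; the buyer offers that and keeps 58.733568.
Round 1 (the seller proposes): the buyer can get 58.733568 next round, worth 0.64 × 58.733568 = 37.58948352 now; the seller offers that and keeps 142.41051648.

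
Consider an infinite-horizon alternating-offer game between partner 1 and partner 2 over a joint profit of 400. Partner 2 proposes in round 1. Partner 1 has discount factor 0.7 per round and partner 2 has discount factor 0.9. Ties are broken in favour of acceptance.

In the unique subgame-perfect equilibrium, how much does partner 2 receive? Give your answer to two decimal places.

324.32

Let x be partner 2's share when partner 2 proposes and y be partner 1's share when partner 1 proposes.
Partner 1 accepts iff offered ≥ 0.7·y, so x = 400 − 0.7y. Symmetrically y = 400 − 0.9x.
Substituting: x = 400 − 0.7(400 − 0.9x), giving x(1 − 0.9·0.7) = 400(1 − 0.7).
So x = 400 × 0.3 / 0.37 ≈ 324.3243, and partner 1 receives 400 − x ≈ 75.6757.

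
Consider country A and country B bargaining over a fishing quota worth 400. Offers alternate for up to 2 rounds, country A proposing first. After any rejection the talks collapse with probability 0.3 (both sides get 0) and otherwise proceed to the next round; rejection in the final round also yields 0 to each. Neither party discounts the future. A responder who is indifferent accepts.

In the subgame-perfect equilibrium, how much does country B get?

Round 2 (country B proposes): rejection yields 0 for country A; country B offers 0 and keeps 400.
Round 1 (country A proposes): rejecting gives country B an expected 0.7 × 400 = 280; country A offers that and keeps 120.

280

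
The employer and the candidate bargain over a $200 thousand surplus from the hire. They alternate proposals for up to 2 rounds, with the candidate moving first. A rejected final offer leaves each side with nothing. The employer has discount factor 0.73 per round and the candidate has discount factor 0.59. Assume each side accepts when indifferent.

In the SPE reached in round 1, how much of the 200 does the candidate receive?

54

Solve by backward induction from round 2.
Round 2 (the employer proposes): the candidate will accept anything ≥ 0, so the employer offers 0 and keeps 200.
Round 1 (the candidate proposes): the employer can get 200 next round, worth 0.73 × 200 = 146 now. The candidate offers 146 and keeps 200 − 146 = 54.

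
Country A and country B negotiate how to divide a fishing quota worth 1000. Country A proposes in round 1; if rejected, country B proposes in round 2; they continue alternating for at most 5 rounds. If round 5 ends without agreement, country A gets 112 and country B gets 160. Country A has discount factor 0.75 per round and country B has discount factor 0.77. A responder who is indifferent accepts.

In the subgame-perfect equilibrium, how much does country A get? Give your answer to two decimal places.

642.97

Round 5 (country A proposes): country B gets 160 if talks fail, so country A offers 160 and keeps 840.
Round 4 (country B proposes): country A can get 840 next round, worth 0.75 × 840 = 630 now. Country B offers 630 and keeps 1000 − 630 = 370.
Round 3 (country A proposes): country B can get 370 next round, worth 0.77 × 370 = 284.9 now. Country A offers 284.9 and keeps 1000 − 284.9 = 715.1.
Round 2 (country B proposes): country A can get 715.1 next round, worth 0.75 × 715.1 = 536.325 now, so country B offers 536.325, keeping 463.675.
Round 1 (country A proposes): country B can get 463.675 next round, worth 0.77 × 463.675 = 357.02975 now. Country A offers 357.02975 and keeps 1000 − 357.02975 = 642.97025.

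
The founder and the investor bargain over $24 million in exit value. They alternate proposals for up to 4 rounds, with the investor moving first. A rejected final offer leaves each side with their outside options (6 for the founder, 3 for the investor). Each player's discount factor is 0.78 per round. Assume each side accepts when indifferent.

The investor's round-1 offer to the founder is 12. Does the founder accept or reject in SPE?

Reject

Round 4 (the founder proposes): the investor gets 3 if talks fail, so the founder offers 3 and keeps 21.
Round 3 (the investor proposes): the founder can get 21 next round, worth 0.78 × 21 = 16.38 now, so the investor offers 16.38, keeping 7.62.
Round 2 (the founder proposes): the investor can get 7.62 next round, worth 0.78 × 7.62 = 5.9436 now, so the founder offers 5.9436, keeping 18.0564.
So by rejecting in round 1, the founder gets 18.0564 next round, worth 0.78 × 18.0564 = 14.083992 now.
Offer 12 < 14.083992, so the founder rejects.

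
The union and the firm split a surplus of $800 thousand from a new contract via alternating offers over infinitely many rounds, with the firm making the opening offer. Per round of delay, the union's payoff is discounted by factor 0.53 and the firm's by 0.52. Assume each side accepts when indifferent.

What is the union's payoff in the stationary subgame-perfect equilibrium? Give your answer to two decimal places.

280.95

In a stationary SPE each proposer offers the other exactly their discounted continuation value.
If the firm keeps x when proposing and the union keeps y when proposing, then x = 800 − 0.53y and y = 800 − 0.52x.
Solving: x = 800(1 − 0.53) / (1 − 0.52·0.53) = 376 / 0.7244 ≈ 519.0502.
The union gets 800 − 519.0502 ≈ 280.9498.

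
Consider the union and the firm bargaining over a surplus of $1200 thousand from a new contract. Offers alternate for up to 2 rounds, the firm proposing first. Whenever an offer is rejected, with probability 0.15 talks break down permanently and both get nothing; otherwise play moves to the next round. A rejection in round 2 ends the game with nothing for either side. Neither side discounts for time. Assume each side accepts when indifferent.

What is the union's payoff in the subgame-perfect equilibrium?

1020

Round 2 (the union proposes): rejection yields 0 for the firm; the union offers 0 and keeps 1200.
Round 1 (the firm proposes): rejecting gives the union an expected 0.85 × 1200 = 1020. The firm offers 1020 and keeps 1200 − 1020 = 180.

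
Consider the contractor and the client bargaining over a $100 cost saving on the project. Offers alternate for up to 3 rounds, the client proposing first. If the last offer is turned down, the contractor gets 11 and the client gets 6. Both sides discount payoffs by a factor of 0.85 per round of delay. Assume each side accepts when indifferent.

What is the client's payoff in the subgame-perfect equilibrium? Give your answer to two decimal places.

79.30

By backward induction:
Round 3 (the client proposes): the contractor gets 11 if talks fail, so the client offers 11 and keeps 89.
Round 2 (the contractor proposes): the client can get 89 next round, worth 0.85 × 89 = 75.65 now, so the contractor offers 75.65, keeping 24.35.
Round 1 (the client proposes): the contractor can get 24.35 next round, worth 0.85 × 24.35 = 20.6975 now, so the client offers 20.6975, keeping 79.3025.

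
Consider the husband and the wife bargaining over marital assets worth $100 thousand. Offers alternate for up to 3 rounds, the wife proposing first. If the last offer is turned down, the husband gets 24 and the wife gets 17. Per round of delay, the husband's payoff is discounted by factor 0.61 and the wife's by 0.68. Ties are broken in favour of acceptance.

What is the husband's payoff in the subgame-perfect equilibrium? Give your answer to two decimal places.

Work backward from the last round.
Round 3 (the wife proposes): the husband gets 24 if talks fail, so the wife offers 24 and keeps 76.
Round 2 (the husband proposes): the wife can get 76 next round, worth 0.68 × 76 = 51.68 now. The husband offers 51.68 and keeps 100 − 51.68 = 48.32.
Round 1 (the wife proposes): the husband can get 48.32 next round, worth 0.61 × 48.32 = 29.4752 now; the wife offers that and keeps 70.5248.

29.48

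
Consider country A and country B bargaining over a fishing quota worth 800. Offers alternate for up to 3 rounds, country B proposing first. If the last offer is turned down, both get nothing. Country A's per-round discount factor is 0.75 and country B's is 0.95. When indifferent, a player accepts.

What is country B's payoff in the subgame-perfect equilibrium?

Round 3 (country B proposes): rejection yields 0 for country A; country B offers 0 and keeps 800.
Round 2 (country A proposes): country B can get 800 next round, worth 0.95 × 800 = 760 now. Country A offers 760 and keeps 800 − 760 = 40.
Round 1 (country B proposes): country A can get 40 next round, worth 0.75 × 40 = 30 now; country B offers that and keeps 770.

770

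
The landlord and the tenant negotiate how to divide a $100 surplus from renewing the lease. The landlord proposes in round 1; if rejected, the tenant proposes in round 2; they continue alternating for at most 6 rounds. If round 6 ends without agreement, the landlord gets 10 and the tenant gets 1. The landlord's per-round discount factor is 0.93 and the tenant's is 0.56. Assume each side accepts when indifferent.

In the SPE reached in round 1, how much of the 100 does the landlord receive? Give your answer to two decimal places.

80.37

Round 6 (the tenant proposes): the landlord gets 10 if talks fail, so the tenant offers 10 and keeps 90.
Round 5 (the landlord proposes): the tenant can get 90 next round, worth 0.56 × 90 = 50.4 now; the landlord offers that and keeps 49.6.
Round 4 (the tenant proposes): the landlord can get 49.6 next round, worth 0.93 × 49.6 = 46.128 now. The tenant offers 46.128 and keeps 100 − 46.128 = 53.872.
Round 3 (the landlord proposes): the tenant can get 53.872 next round, worth 0.56 × 53.872 = 30.16832 now, so the landlord offers 30.16832, keeping 69.83168.
Round 2 (the tenant proposes): the landlord can get 69.83168 next round, worth 0.93 × 69.83168 = 64.9434624 now; the tenant offers that and keeps 35.0565376.
Round 1 (the landlord proposes): the tenant can get 35.0565376 next round, worth 0.56 × 35.0565376 = 19.631661056 now; the landlord offers that and keeps 80.368338944.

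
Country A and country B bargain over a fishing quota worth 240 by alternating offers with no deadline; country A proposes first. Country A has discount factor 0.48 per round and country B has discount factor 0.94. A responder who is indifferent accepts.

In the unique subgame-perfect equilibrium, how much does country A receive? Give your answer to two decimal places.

When country A proposes, country B accepts any offer worth at least 0.94 times what country B would get by proposing next round; and vice versa.
This gives x = 240 − 0.94y and y = 240 − 0.48x, where x and y are each side's share when it proposes.
Hence (1 − 0.94·0.48)x = 240(1 − 0.94), i.e. 0.5488·x = 14.4.
x ≈ 26.2391; country B's share is 240 − x ≈ 213.7609.

26.24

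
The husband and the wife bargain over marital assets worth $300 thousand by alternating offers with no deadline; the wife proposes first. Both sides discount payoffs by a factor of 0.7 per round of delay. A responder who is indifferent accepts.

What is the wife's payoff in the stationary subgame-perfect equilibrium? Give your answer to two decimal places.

When the wife proposes, the husband accepts any offer worth at least 0.7 times what the husband would get by proposing next round; and vice versa.
This gives x = 300 − 0.7y and y = 300 − 0.7x, where x and y are each side's share when it proposes.
Hence (1 − 0.7·0.7)x = 300(1 − 0.7), i.e. 0.51·x = 90.
x ≈ 176.4706; the husband's share is 300 − x ≈ 123.5294.

176.47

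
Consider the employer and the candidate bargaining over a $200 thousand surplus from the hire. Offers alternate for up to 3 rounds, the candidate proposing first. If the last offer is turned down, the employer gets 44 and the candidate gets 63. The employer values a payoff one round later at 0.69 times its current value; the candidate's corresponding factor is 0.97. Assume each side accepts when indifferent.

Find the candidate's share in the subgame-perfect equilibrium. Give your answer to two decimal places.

166.41

Solve by backward induction from round 3.
Round 3 (the candidate proposes): the employer gets 44 if talks fail, so the candidate offers 44 and keeps 156.
Round 2 (the employer proposes): the candidate can get 156 next round, worth 0.97 × 156 = 151.32 now; the employer offers that and keeps 48.68.
Round 1 (the candidate proposes): the employer can get 48.68 next round, worth 0.69 × 48.68 = 33.5892 now. The candidate offers 33.5892 and keeps 200 − 33.5892 = 166.4108.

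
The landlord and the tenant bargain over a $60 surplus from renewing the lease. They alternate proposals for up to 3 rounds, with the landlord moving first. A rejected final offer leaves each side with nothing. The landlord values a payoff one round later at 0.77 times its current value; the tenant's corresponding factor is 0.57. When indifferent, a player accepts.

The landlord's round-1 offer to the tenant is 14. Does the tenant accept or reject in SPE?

Round 3 (the landlord proposes): rejection yields 0 for the tenant; the landlord offers 0 and keeps 60.
Round 2 (the tenant proposes): the landlord can get 60 next round, worth 0.77 × 60 = 46.2 now, so the tenant offers 46.2, keeping 13.8.
So by rejecting in round 1, the tenant gets 13.8 next round, worth 0.57 × 13.8 = 7.866 now.
Offer 14 ≥ 7.866, so the tenant accepts.

Accept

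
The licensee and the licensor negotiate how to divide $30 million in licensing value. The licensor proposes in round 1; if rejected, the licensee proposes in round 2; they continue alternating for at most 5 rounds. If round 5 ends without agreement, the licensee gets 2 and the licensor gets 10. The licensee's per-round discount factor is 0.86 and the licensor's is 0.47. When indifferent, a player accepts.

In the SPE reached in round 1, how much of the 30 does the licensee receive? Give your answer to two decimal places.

Work backward from the last round.
Round 5 (the licensor proposes): the licensee gets 2 if talks fail, so the licensor offers 2 and keeps 28.
Round 4 (the licensee proposes): the licensor can get 28 next round, worth 0.47 × 28 = 13.16 now. The licensee offers 13.16 and keeps 30 − 13.16 = 16.84.
Round 3 (the licensor proposes): the licensee can get 16.84 next round, worth 0.86 × 16.84 = 14.4824 now. The licensor offers 14.4824 and keeps 30 − 14.4824 = 15.5176.
Round 2 (the licensee proposes): the licensor can get 15.5176 next round, worth 0.47 × 15.5176 = 7.293272 now, so the licensee offers 7.293272, keeping 22.706728.
Round 1 (the licensor proposes): the licensee can get 22.706728 next round, worth 0.86 × 22.706728 = 19.52778608 now; the licensor offers that and keeps 10.47221392.

19.53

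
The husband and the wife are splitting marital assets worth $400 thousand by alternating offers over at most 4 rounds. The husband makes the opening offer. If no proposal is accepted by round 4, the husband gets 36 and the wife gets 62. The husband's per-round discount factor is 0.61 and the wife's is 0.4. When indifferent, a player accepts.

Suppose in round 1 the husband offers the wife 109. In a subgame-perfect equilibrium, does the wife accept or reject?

Round 4 (the wife proposes): the husband gets 36 if talks fail, so the wife offers 36 and keeps 364.
Round 3 (the husband proposes): the wife can get 364 next round, worth 0.4 × 364 = 145.6 now, so the husband offers 145.6, keeping 254.4.
Round 2 (the wife proposes): the husband can get 254.4 next round, worth 0.61 × 254.4 = 155.184 now. The wife offers 155.184 and keeps 400 − 155.184 = 244.816.
So by rejecting in round 1, the wife gets 244.816 next round, worth 0.4 × 244.816 = 97.9264 now.
Offer 109 ≥ 97.9264, so the wife accepts.

Accept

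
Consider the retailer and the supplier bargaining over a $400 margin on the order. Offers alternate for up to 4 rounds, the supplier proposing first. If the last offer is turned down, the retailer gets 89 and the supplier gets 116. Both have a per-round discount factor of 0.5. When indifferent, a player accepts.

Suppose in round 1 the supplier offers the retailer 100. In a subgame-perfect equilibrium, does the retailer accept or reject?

Round 4 (the retailer proposes): the supplier gets 116 if talks fail, so the retailer offers 116 and keeps 284.
Round 3 (the supplier proposes): the retailer can get 284 next round, worth 0.5 × 284 = 142 now; the supplier offers that and keeps 258.
Round 2 (the retailer proposes): the supplier can get 258 next round, worth 0.5 × 258 = 129 now; the retailer offers that and keeps 271.
So by rejecting in round 1, the retailer gets 271 next round, worth 0.5 × 271 = 135.5 now.
Offer 100 < 135.5, so the retailer rejects.

Reject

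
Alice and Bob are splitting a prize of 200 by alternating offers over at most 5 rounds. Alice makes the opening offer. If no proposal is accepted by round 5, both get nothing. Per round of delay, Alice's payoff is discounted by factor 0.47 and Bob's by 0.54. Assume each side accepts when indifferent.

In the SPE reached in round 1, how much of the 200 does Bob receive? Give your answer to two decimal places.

71.77

By backward induction:
Round 5 (Alice proposes): Bob will accept anything ≥ 0, so Alice offers 0 and keeps 200.
Round 4 (Bob proposes): Alice can get 200 next round, worth 0.47 × 200 = 94 now. Bob offers 94 and keeps 200 − 94 = 106.
Round 3 (Alice proposes): Bob can get 106 next round, worth 0.54 × 106 = 57.24 now, so Alice offers 57.24, keeping 142.76.
Round 2 (Bob proposes): Alice can get 142.76 next round, worth 0.47 × 142.76 = 67.0972 now, so Bob offers 67.0972, keeping 132.9028.
Round 1 (Alice proposes): Bob can get 132.9028 next round, worth 0.54 × 132.9028 = 71.767512 now. Alice offers 71.767512 and keeps 200 − 71.767512 = 128.232488.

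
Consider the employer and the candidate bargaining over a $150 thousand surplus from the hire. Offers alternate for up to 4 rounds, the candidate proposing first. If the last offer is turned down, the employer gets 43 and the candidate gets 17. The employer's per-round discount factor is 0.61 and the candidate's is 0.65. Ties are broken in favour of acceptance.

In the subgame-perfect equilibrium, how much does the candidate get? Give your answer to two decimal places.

Round 4 (the employer proposes): the candidate gets 17 if talks fail, so the employer offers 17 and keeps 133.
Round 3 (the candidate proposes): the employer can get 133 next round, worth 0.61 × 133 = 81.13 now. The candidate offers 81.13 and keeps 150 − 81.13 = 68.87.
Round 2 (the employer proposes): the candidate can get 68.87 next round, worth 0.65 × 68.87 = 44.7655 now. The employer offers 44.7655 and keeps 150 − 44.7655 = 105.2345.
Round 1 (the candidate proposes): the employer can get 105.2345 next round, worth 0.61 × 105.2345 = 64.193045 now. The candidate offers 64.193045 and keeps 150 − 64.193045 = 85.806955.

85.81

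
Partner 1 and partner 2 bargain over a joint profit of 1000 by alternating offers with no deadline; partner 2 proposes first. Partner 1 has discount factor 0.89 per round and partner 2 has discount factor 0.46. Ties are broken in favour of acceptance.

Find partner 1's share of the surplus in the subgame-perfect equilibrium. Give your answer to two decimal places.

In a stationary SPE each proposer offers the other exactly their discounted continuation value.
If partner 2 keeps x when proposing and partner 1 keeps y when proposing, then x = 1000 − 0.89y and y = 1000 − 0.46x.
Solving: x = 1000(1 − 0.89) / (1 − 0.46·0.89) = 110 / 0.5906 ≈ 186.2513.
Partner 1 gets 1000 − 186.2513 ≈ 813.7487.

813.75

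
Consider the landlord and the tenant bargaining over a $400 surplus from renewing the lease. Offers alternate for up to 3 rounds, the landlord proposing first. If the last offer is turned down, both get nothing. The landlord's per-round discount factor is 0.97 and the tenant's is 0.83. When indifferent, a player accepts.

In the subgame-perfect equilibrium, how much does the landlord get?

Round 3 (the landlord proposes): the tenant will accept anything ≥ 0, so the landlord offers 0 and keeps 400.
Round 2 (the tenant proposes): the landlord can get 400 next round, worth 0.97 × 400 = 388 now; the tenant offers that and keeps 12.
Round 1 (the landlord proposes): the tenant can get 12 next round, worth 0.83 × 12 = 9.96 now, so the landlord offers 9.96, keeping 390.04.

390.04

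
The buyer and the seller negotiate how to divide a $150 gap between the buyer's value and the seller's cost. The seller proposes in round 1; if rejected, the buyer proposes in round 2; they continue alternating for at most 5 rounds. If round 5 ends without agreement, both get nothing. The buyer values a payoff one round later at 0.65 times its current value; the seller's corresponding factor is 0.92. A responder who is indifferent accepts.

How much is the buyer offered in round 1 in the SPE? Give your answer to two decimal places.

Round 5 (the seller proposes): the buyer will accept anything ≥ 0, so the seller offers 0 and keeps 150.
Round 4 (the buyer proposes): the seller can get 150 next round, worth 0.92 × 150 = 138 now; the buyer offers that and keeps 12.
Round 3 (the seller proposes): the buyer can get 12 next round, worth 0.65 × 12 = 7.8 now, so the seller offers 7.8, keeping 142.2.
Round 2 (the buyer proposes): the seller can get 142.2 next round, worth 0.92 × 142.2 = 130.824 now, so the buyer offers 130.824, keeping 19.176.
Round 1 (the seller proposes): the buyer can get 19.176 next round, worth 0.65 × 19.176 = 12.4644 now, so the seller offers 12.4644, keeping 137.5356.

12.46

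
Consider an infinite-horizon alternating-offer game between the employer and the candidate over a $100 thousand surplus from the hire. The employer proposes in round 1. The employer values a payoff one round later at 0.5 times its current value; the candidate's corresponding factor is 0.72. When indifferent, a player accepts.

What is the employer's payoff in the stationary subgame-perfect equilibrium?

Let x be the employer's share when the employer proposes and y be the candidate's share when the candidate proposes.
The candidate accepts iff offered ≥ 0.72·y, so x = 100 − 0.72y. Symmetrically y = 100 − 0.5x.
Substituting: x = 100 − 0.72(100 − 0.5x), giving x(1 − 0.5·0.72) = 100(1 − 0.72).
So x = 100 × 0.28 / 0.64 = 43.75, and the candidate receives 100 − x = 56.25.

43.75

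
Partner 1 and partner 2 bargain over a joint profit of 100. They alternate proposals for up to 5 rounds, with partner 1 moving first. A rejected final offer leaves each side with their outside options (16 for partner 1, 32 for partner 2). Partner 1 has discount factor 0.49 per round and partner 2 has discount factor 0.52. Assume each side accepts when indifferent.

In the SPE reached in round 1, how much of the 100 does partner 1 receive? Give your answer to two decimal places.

64.65

Round 5 (partner 1 proposes): partner 2 gets 32 if talks fail, so partner 1 offers 32 and keeps 68.
Round 4 (partner 2 proposes): partner 1 can get 68 next round, worth 0.49 × 68 = 33.32 now; partner 2 offers that and keeps 66.68.
Round 3 (partner 1 proposes): partner 2 can get 66.68 next round, worth 0.52 × 66.68 = 34.6736 now, so partner 1 offers 34.6736, keeping 65.3264.
Round 2 (partner 2 proposes): partner 1 can get 65.3264 next round, worth 0.49 × 65.3264 = 32.009936 now. Partner 2 offers 32.009936 and keeps 100 − 32.009936 = 67.990064.
Round 1 (partner 1 proposes): partner 2 can get 67.990064 next round, worth 0.52 × 67.990064 = 35.35483328 now. Partner 1 offers 35.35483328 and keeps 100 − 35.35483328 = 64.64516672.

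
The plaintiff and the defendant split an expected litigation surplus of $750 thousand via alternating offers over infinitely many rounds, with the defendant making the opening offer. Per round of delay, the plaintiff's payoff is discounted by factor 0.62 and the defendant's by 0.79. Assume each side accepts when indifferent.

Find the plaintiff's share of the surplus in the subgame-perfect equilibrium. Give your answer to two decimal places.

191.40

When the defendant proposes, the plaintiff accepts any offer worth at least 0.62 times what the plaintiff would get by proposing next round; and vice versa.
This gives x = 750 − 0.62y and y = 750 − 0.79x, where x and y are each side's share when it proposes.
Hence (1 − 0.62·0.79)x = 750(1 − 0.62), i.e. 0.5102·x = 285.
x ≈ 558.6045; the plaintiff's share is 750 − x ≈ 191.3955.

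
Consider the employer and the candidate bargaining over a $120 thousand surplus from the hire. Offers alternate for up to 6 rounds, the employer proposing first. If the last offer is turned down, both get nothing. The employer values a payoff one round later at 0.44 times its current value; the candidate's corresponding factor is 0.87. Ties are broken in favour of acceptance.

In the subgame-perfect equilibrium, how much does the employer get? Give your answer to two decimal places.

23.86

Round 6 (the candidate proposes): rejection yields 0 for the employer; the candidate offers 0 and keeps 120.
Round 5 (the employer proposes): the candidate can get 120 next round, worth 0.87 × 120 = 104.4 now, so the employer offers 104.4, keeping 15.6.
Round 4 (the candidate proposes): the employer can get 15.6 next round, worth 0.44 × 15.6 = 6.864 now, so the candidate offers 6.864, keeping 113.136.
Round 3 (the employer proposes): the candidate can get 113.136 next round, worth 0.87 × 113.136 = 98.42832 now, so the employer offers 98.42832, keeping 21.57168.
Round 2 (the candidate proposes): the employer can get 21.57168 next round, worth 0.44 × 21.57168 = 9.4915392 now. The candidate offers 9.4915392 and keeps 120 − 9.4915392 = 110.5084608.
Round 1 (the employer proposes): the candidate can get 110.5084608 next round, worth 0.87 × 110.5084608 = 96.142360896 now, so the employer offers 96.142360896, keeping 23.857639104.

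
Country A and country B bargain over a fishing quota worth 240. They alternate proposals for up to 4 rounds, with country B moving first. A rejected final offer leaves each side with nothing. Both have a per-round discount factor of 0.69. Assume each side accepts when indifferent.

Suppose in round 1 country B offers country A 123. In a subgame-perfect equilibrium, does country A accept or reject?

Reject

Work out country A's continuation value if the offer is rejected.
Round 4 (country A proposes): rejection yields 0 for country B; country A offers 0 and keeps 240.
Round 3 (country B proposes): country A can get 240 next round, worth 0.69 × 240 = 165.6 now, so country B offers 165.6, keeping 74.4.
Round 2 (country A proposes): country B can get 74.4 next round, worth 0.69 × 74.4 = 51.336 now. Country A offers 51.336 and keeps 240 − 51.336 = 188.664.
So by rejecting in round 1, country A gets 188.664 next round, worth 0.69 × 188.664 = 130.17816 now.
Offer 123 < 130.17816, so country A rejects.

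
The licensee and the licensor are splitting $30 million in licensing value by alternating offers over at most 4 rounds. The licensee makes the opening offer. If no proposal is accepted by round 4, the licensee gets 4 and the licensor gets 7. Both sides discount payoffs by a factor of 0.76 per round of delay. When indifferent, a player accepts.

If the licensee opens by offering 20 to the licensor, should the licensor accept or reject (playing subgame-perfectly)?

Accept

Round 4 (the licensor proposes): the licensee gets 4 if talks fail, so the licensor offers 4 and keeps 26.
Round 3 (the licensee proposes): the licensor can get 26 next round, worth 0.76 × 26 = 19.76 now, so the licensee offers 19.76, keeping 10.24.
Round 2 (the licensor proposes): the licensee can get 10.24 next round, worth 0.76 × 10.24 = 7.7824 now; the licensor offers that and keeps 22.2176.
So by rejecting in round 1, the licensor gets 22.2176 next round, worth 0.76 × 22.2176 = 16.885376 now.
Offer 20 ≥ 16.885376, so the licensor accepts.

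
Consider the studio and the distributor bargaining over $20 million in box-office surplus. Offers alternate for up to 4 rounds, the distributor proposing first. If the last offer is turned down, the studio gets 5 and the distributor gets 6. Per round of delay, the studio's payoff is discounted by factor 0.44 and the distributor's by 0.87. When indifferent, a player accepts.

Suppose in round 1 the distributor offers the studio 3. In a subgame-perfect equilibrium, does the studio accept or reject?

Round 4 (the studio proposes): the distributor gets 6 if talks fail, so the studio offers 6 and keeps 14.
Round 3 (the distributor proposes): the studio can get 14 next round, worth 0.44 × 14 = 6.16 now. The distributor offers 6.16 and keeps 20 − 6.16 = 13.84.
Round 2 (the studio proposes): the distributor can get 13.84 next round, worth 0.87 × 13.84 = 12.0408 now; the studio offers that and keeps 7.9592.
So by rejecting in round 1, the studio gets 7.9592 next round, worth 0.44 × 7.9592 = 3.502048 now.
Offer 3 < 3.502048, so the studio rejects.

Reject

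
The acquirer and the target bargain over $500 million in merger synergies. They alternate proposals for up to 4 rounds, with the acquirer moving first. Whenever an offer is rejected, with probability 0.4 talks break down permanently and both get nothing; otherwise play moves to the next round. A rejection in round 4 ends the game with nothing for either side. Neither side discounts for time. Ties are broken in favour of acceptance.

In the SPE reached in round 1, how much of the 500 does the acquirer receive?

By backward induction:
Round 4 (the target proposes): the acquirer will accept anything ≥ 0, so the target offers 0 and keeps 500.
Round 3 (the acquirer proposes): rejecting gives the target an expected 0.6 × 500 = 300; the acquirer offers that and keeps 200.
Round 2 (the target proposes): rejecting gives the acquirer an expected 0.6 × 200 = 120, so the target offers 120, keeping 380.
Round 1 (the acquirer proposes): rejecting gives the target an expected 0.6 × 380 = 228, so the acquirer offers 228, keeping 272.

272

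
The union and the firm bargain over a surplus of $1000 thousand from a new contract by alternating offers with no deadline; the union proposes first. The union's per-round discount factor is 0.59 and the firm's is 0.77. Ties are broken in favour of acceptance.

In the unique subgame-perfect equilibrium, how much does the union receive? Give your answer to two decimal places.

Let x be the union's share when the union proposes and y be the firm's share when the firm proposes.
The firm accepts iff offered ≥ 0.77·y, so x = 1000 − 0.77y. Symmetrically y = 1000 − 0.59x.
Substituting: x = 1000 − 0.77(1000 − 0.59x), giving x(1 − 0.59·0.77) = 1000(1 − 0.77).
So x = 1000 × 0.23 / 0.5457 ≈ 421.4770, and the firm receives 1000 − x ≈ 578.5230.

421.48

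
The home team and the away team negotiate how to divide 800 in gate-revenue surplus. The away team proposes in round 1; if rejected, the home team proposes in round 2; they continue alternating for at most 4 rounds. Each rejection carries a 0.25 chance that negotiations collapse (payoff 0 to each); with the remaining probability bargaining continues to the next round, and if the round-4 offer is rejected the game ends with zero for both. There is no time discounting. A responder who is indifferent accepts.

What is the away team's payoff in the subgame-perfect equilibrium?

312.5

Round 4 (the home team proposes): rejection yields 0 for the away team; the home team offers 0 and keeps 800.
Round 3 (the away team proposes): rejecting gives the home team an expected 0.75 × 800 = 600, so the away team offers 600, keeping 200.
Round 2 (the home team proposes): rejecting gives the away team an expected 0.75 × 200 = 150. The home team offers 150 and keeps 800 − 150 = 650.
Round 1 (the away team proposes): rejecting gives the home team an expected 0.75 × 650 = 487.5. The away team offers 487.5 and keeps 800 − 487.5 = 312.5.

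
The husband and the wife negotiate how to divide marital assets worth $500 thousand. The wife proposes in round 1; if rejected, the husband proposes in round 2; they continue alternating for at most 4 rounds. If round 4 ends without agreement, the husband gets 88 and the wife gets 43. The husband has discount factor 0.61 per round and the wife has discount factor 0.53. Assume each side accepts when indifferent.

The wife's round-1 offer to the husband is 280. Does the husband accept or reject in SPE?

Round 4 (the husband proposes): the wife gets 43 if talks fail, so the husband offers 43 and keeps 457.
Round 3 (the wife proposes): the husband can get 457 next round, worth 0.61 × 457 = 278.77 now; the wife offers that and keeps 221.23.
Round 2 (the husband proposes): the wife can get 221.23 next round, worth 0.53 × 221.23 = 117.2519 now. The husband offers 117.2519 and keeps 500 − 117.2519 = 382.7481.
So by rejecting in round 1, the husband gets 382.7481 next round, worth 0.61 × 382.7481 = 233.476341 now.
Offer 280 ≥ 233.476341, so the husband accepts.

Accept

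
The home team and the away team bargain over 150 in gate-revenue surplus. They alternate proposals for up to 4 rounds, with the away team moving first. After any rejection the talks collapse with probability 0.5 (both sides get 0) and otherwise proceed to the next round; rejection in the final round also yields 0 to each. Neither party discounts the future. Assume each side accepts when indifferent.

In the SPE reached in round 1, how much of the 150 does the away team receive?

93.75

Round 4 (the home team proposes): rejection yields 0 for the away team; the home team offers 0 and keeps 150.
Round 3 (the away team proposes): rejecting gives the home team an expected 0.5 × 150 = 75; the away team offers that and keeps 75.
Round 2 (the home team proposes): rejecting gives the away team an expected 0.5 × 75 = 37.5. The home team offers 37.5 and keeps 150 − 37.5 = 112.5.
Round 1 (the away team proposes): rejecting gives the home team an expected 0.5 × 112.5 = 56.25; the away team offers that and keeps 93.75.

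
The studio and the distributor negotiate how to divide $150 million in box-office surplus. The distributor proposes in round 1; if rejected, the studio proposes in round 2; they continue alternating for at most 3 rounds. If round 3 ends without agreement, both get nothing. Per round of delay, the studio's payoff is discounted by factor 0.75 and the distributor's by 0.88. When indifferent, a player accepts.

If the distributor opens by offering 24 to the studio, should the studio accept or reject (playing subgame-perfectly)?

Round 3 (the distributor proposes): rejection yields 0 for the studio; the distributor offers 0 and keeps 150.
Round 2 (the studio proposes): the distributor can get 150 next round, worth 0.88 × 150 = 132 now; the studio offers that and keeps 18.
So by rejecting in round 1, the studio gets 18 next round, worth 0.75 × 18 = 13.5 now.
Offer 24 ≥ 13.5, so the studio accepts.

Accept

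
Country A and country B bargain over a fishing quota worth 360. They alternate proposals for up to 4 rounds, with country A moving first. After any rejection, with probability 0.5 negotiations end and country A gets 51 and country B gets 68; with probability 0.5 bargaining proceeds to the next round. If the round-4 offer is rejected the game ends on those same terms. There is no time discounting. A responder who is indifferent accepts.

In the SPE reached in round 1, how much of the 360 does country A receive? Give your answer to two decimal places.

201.63

By backward induction:
Round 4 (country B proposes): country A gets 51 if talks fail, so country B offers 51 and keeps 309.
Round 3 (country A proposes): rejecting gives country B an expected 0.5 × 309 + 0.5 × 68 = 188.5. Country A offers 188.5 and keeps 360 − 188.5 = 171.5.
Round 2 (country B proposes): rejecting gives country A an expected 0.5 × 171.5 + 0.5 × 51 = 111.25, so country B offers 111.25, keeping 248.75.
Round 1 (country A proposes): rejecting gives country B an expected 0.5 × 248.75 + 0.5 × 68 = 158.375; country A offers that and keeps 201.625.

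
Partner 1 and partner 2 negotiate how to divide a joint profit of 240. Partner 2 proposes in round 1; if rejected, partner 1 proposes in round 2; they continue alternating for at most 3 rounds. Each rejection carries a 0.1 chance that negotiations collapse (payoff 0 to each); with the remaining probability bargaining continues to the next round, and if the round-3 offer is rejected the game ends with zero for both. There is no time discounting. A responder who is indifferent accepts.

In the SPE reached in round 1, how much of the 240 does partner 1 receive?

21.6

Round 3 (partner 2 proposes): partner 1 will accept anything ≥ 0, so partner 2 offers 0 and keeps 240.
Round 2 (partner 1 proposes): rejecting gives partner 2 an expected 0.9 × 240 = 216; partner 1 offers that and keeps 24.
Round 1 (partner 2 proposes): rejecting gives partner 1 an expected 0.9 × 24 = 21.6; partner 2 offers that and keeps 218.4.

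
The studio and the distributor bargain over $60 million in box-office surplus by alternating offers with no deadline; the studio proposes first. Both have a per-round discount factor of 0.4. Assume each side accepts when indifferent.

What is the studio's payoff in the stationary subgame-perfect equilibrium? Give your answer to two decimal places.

42.86

When the studio proposes, the distributor accepts any offer worth at least 0.4 times what the distributor would get by proposing next round; and vice versa.
This gives x = 60 − 0.4y and y = 60 − 0.4x, where x and y are each side's share when it proposes.
Hence (1 − 0.4·0.4)x = 60(1 − 0.4), i.e. 0.84·x = 36.
x ≈ 42.8571; the distributor's share is 60 − x ≈ 17.1429.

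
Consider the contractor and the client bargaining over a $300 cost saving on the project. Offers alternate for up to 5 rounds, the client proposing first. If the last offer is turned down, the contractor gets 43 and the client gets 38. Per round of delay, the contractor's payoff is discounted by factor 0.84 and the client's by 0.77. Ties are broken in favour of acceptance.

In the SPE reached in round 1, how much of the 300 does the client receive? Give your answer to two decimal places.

Round 5 (the client proposes): the contractor gets 43 if talks fail, so the client offers 43 and keeps 257.
Round 4 (the contractor proposes): the client can get 257 next round, worth 0.77 × 257 = 197.89 now, so the contractor offers 197.89, keeping 102.11.
Round 3 (the client proposes): the contractor can get 102.11 next round, worth 0.84 × 102.11 = 85.7724 now; the client offers that and keeps 214.2276.
Round 2 (the contractor proposes): the client can get 214.2276 next round, worth 0.77 × 214.2276 = 164.955252 now, so the contractor offers 164.955252, keeping 135.044748.
Round 1 (the client proposes): the contractor can get 135.044748 next round, worth 0.84 × 135.044748 = 113.43758832 now, so the client offers 113.43758832, keeping 186.56241168.

186.56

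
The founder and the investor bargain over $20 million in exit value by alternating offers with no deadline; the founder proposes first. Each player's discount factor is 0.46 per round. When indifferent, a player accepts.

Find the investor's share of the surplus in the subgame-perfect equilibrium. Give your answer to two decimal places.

When the founder proposes, the investor accepts any offer worth at least 0.46 times what the investor would get by proposing next round; and vice versa.
This gives x = 20 − 0.46y and y = 20 − 0.46x, where x and y are each side's share when it proposes.
Hence (1 − 0.46·0.46)x = 20(1 − 0.46), i.e. 0.7884·x = 10.8.
x ≈ 13.6986; the investor's share is 20 − x ≈ 6.3014.

6.30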